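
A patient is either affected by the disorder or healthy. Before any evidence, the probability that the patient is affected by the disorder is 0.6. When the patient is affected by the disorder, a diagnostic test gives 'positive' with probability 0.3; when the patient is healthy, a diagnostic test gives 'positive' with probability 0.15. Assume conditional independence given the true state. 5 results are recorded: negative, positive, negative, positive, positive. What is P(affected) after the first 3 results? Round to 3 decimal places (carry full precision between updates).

0.670

After 'negative': P(affected) = 0.7·0.6000 / (0.7·0.6000 + 0.85·0.4000) ≈ 0.5526
After 'positive': P(affected) = 0.3·0.5526 / (0.3·0.5526 + 0.15·0.4474) ≈ 0.7119
After 'negative': P(affected) = 0.7·0.7119 / (0.7·0.7119 + 0.85·0.2881) ≈ 0.6705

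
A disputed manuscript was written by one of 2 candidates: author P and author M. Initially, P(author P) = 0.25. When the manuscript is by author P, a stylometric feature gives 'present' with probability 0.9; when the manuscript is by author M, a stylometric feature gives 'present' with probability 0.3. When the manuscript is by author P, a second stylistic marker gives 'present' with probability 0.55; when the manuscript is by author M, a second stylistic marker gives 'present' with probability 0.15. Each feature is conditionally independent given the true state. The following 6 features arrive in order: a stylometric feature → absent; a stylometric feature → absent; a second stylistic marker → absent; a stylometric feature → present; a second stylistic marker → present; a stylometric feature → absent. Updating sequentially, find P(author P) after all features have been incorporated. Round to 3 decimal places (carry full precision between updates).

Apply Bayes' rule sequentially, carrying P(author P) forward.
After a stylometric feature='absent': P(author P) = 0.1·0.2500 / (0.1·0.2500 + 0.7·0.7500) ≈ 0.0455
After a stylometric feature='absent': P(author P) = 0.1·0.0455 / (0.1·0.0455 + 0.7·0.9545) ≈ 0.0068
After a second stylistic marker='absent': P(author P) = 0.45·0.0068 / (0.45·0.0068 + 0.85·0.9932) ≈ 0.0036
After a stylometric feature='present': P(author P) = 0.9·0.0036 / (0.9·0.0036 + 0.3·0.9964) ≈ 0.0107
After a second stylistic marker='present': P(author P) = 0.55·0.0107 / (0.55·0.0107 + 0.15·0.9893) ≈ 0.0381
After a stylometric feature='absent': P(author P) = 0.1·0.0381 / (0.1·0.0381 + 0.7·0.9619) ≈ 0.0056

0.006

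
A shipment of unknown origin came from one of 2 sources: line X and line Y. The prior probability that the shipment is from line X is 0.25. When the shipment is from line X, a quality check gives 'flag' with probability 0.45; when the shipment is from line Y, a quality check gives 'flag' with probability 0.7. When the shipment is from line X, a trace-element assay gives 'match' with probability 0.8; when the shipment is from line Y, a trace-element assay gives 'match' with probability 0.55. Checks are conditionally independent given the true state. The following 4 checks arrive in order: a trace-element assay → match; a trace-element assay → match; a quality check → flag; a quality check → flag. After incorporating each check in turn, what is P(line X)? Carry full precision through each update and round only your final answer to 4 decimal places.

0.2257

Apply Bayes' rule sequentially, carrying P(line X) forward.
After a trace-element assay='match': P(line X) = 0.8·0.2500 / (0.8·0.2500 + 0.55·0.7500) ≈ 0.3265
After a trace-element assay='match': P(line X) = 0.8·0.3265 / (0.8·0.3265 + 0.55·0.6735) ≈ 0.4136
After a quality check='flag': P(line X) = 0.45·0.4136 / (0.45·0.4136 + 0.7·0.5864) ≈ 0.3119
After a quality check='flag': P(line X) = 0.45·0.3119 / (0.45·0.3119 + 0.7·0.6881) ≈ 0.2257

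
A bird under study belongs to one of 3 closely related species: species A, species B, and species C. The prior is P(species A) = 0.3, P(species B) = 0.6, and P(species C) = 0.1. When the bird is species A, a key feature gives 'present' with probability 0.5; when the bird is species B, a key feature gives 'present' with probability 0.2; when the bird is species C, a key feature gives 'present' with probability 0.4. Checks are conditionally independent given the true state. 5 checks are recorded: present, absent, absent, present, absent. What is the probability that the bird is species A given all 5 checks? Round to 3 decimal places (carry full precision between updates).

Apply Bayes' rule sequentially, carrying P(species A) forward.
After 'present': normaliser = 0.5·0.3000 + 0.2·0.6000 + 0.4·0.1000; P(species A) ≈ 0.4839, P(species B) ≈ 0.3871, P(species C) ≈ 0.1290
After 'absent': normaliser = 0.5·0.4839 + 0.8·0.3871 + 0.6·0.1290; P(species A) ≈ 0.3846, P(species B) ≈ 0.4923, P(species C) ≈ 0.1231
After 'absent': normaliser = 0.5·0.3846 + 0.8·0.4923 + 0.6·0.1231; P(species A) ≈ 0.2914, P(species B) ≈ 0.5967, P(species C) ≈ 0.1119
After 'present': normaliser = 0.5·0.2914 + 0.2·0.5967 + 0.4·0.1119; P(species A) ≈ 0.4703, P(species B) ≈ 0.3853, P(species C) ≈ 0.1445
After 'absent': normaliser = 0.5·0.4703 + 0.8·0.3853 + 0.6·0.1445; P(species A) ≈ 0.3732, P(species B) ≈ 0.4892, P(species C) ≈ 0.1376

0.373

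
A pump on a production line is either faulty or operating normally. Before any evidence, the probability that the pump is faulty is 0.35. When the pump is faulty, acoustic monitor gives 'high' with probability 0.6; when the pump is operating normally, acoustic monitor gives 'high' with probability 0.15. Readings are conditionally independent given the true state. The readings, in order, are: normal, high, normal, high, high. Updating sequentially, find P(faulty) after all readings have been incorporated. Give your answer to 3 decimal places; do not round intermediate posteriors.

Apply Bayes' rule sequentially, carrying P(faulty) forward.
After 'normal': P(faulty) = 0.4·0.3500 / (0.4·0.3500 + 0.85·0.6500) ≈ 0.2022
After 'high': P(faulty) = 0.6·0.2022 / (0.6·0.2022 + 0.15·0.7978) ≈ 0.5034
After 'normal': P(faulty) = 0.4·0.5034 / (0.4·0.5034 + 0.85·0.4966) ≈ 0.3229
After 'high': P(faulty) = 0.6·0.3229 / (0.6·0.3229 + 0.15·0.6771) ≈ 0.6561
After 'high': P(faulty) = 0.6·0.6561 / (0.6·0.6561 + 0.15·0.3439) ≈ 0.8841

0.884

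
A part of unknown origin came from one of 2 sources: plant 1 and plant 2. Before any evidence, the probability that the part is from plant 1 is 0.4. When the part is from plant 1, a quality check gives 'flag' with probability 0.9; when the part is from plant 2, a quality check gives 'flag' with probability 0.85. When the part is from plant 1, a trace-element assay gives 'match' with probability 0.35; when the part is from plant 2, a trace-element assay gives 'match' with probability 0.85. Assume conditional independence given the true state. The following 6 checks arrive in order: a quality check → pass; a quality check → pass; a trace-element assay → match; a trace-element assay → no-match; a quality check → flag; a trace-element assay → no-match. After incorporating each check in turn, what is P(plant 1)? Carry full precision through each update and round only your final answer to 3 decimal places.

After a quality check='pass': P(plant 1) = 0.1·0.4000 / (0.1·0.4000 + 0.15·0.6000) ≈ 0.3077
After a quality check='pass': P(plant 1) = 0.1·0.3077 / (0.1·0.3077 + 0.15·0.6923) ≈ 0.2286
After a trace-element assay='match': P(plant 1) = 0.35·0.2286 / (0.35·0.2286 + 0.85·0.7714) ≈ 0.1087
After a trace-element assay='no-match': P(plant 1) = 0.65·0.1087 / (0.65·0.1087 + 0.15·0.8913) ≈ 0.3458
After a quality check='flag': P(plant 1) = 0.9·0.3458 / (0.9·0.3458 + 0.85·0.6542) ≈ 0.3589
After a trace-element assay='no-match': P(plant 1) = 0.65·0.3589 / (0.65·0.3589 + 0.15·0.6411) ≈ 0.7081

0.708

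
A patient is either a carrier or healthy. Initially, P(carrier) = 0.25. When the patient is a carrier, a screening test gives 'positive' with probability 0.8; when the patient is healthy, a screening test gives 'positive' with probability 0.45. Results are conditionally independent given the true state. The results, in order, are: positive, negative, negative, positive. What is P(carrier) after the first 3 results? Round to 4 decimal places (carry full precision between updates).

After 'positive': P(carrier) = 0.8·0.2500 / (0.8·0.2500 + 0.45·0.7500) ≈ 0.3721
After 'negative': P(carrier) = 0.2·0.3721 / (0.2·0.3721 + 0.55·0.6279) ≈ 0.1773
After 'negative': P(carrier) = 0.2·0.1773 / (0.2·0.1773 + 0.55·0.8227) ≈ 0.0727

0.0727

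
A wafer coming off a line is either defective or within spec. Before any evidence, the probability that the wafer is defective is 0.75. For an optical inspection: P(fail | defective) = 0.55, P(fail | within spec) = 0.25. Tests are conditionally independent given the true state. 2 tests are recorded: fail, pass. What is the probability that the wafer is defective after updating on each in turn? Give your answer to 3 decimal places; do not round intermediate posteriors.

0.798

Each posterior becomes the prior for the next update.
After 'fail': P(defective) = 0.55·0.7500 / (0.55·0.7500 + 0.25·0.2500) ≈ 0.8684
After 'pass': P(defective) = 0.45·0.8684 / (0.45·0.8684 + 0.75·0.1316) ≈ 0.7984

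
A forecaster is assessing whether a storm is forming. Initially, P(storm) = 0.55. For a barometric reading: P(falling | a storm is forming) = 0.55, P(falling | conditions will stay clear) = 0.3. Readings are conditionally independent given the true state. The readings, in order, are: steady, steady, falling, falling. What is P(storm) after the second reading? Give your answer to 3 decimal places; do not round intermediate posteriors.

0.336

After 'steady': P(storm) = 0.45·0.5500 / (0.45·0.5500 + 0.7·0.4500) ≈ 0.4400
After 'steady': P(storm) = 0.45·0.4400 / (0.45·0.4400 + 0.7·0.5600) ≈ 0.3356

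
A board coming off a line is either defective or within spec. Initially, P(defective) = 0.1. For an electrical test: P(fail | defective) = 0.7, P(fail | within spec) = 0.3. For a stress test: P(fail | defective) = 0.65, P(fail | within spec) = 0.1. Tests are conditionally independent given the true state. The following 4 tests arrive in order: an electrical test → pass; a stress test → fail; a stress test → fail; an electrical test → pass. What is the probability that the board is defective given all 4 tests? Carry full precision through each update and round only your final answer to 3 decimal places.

0.463

Each posterior becomes the prior for the next update.
After an electrical test='pass': P(defective) = 0.3·0.1000 / (0.3·0.1000 + 0.7·0.9000) ≈ 0.0455
After a stress test='fail': P(defective) = 0.65·0.0455 / (0.65·0.0455 + 0.1·0.9545) ≈ 0.2364
After a stress test='fail': P(defective) = 0.65·0.2364 / (0.65·0.2364 + 0.1·0.7636) ≈ 0.6680
After an electrical test='pass': P(defective) = 0.3·0.6680 / (0.3·0.6680 + 0.7·0.3320) ≈ 0.4630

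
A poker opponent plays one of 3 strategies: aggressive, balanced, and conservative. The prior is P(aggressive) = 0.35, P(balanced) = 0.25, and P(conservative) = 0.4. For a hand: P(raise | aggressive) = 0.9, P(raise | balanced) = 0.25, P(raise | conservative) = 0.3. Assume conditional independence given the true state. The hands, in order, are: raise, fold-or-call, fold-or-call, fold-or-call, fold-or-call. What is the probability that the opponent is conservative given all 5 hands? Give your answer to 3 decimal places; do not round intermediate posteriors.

Each posterior becomes the prior for the next update.
After 'raise': normaliser = 0.9·0.3500 + 0.25·0.2500 + 0.3·0.4000; P(aggressive) ≈ 0.6332, P(balanced) ≈ 0.1256, P(conservative) ≈ 0.2412
After 'fold-or-call': normaliser = 0.1·0.6332 + 0.75·0.1256 + 0.7·0.2412; P(aggressive) ≈ 0.1940, P(balanced) ≈ 0.2887, P(conservative) ≈ 0.5173
After 'fold-or-call': normaliser = 0.1·0.1940 + 0.75·0.2887 + 0.7·0.5173; P(aggressive) ≈ 0.0324, P(balanced) ≈ 0.3620, P(conservative) ≈ 0.6055
After 'fold-or-call': normaliser = 0.1·0.0324 + 0.75·0.3620 + 0.7·0.6055; P(aggressive) ≈ 0.0046, P(balanced) ≈ 0.3887, P(conservative) ≈ 0.6067
After 'fold-or-call': normaliser = 0.1·0.0046 + 0.75·0.3887 + 0.7·0.6067; P(aggressive) ≈ 0.0006, P(balanced) ≈ 0.4067, P(conservative) ≈ 0.5926

0.593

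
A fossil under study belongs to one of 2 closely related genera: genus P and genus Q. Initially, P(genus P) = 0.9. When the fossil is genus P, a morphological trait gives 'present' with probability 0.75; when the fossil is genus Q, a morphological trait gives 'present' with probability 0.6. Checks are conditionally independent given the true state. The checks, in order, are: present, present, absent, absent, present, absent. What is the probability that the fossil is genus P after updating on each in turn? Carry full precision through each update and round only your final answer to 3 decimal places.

After 'present': P(genus P) = 0.75·0.9000 / (0.75·0.9000 + 0.6·0.1000) ≈ 0.9184
After 'present': P(genus P) = 0.75·0.9184 / (0.75·0.9184 + 0.6·0.0816) ≈ 0.9336
After 'absent': P(genus P) = 0.25·0.9336 / (0.25·0.9336 + 0.4·0.0664) ≈ 0.8978
After 'absent': P(genus P) = 0.25·0.8978 / (0.25·0.8978 + 0.4·0.1022) ≈ 0.8460
After 'present': P(genus P) = 0.75·0.8460 / (0.75·0.8460 + 0.6·0.1540) ≈ 0.8729
After 'absent': P(genus P) = 0.25·0.8729 / (0.25·0.8729 + 0.4·0.1271) ≈ 0.8110

0.811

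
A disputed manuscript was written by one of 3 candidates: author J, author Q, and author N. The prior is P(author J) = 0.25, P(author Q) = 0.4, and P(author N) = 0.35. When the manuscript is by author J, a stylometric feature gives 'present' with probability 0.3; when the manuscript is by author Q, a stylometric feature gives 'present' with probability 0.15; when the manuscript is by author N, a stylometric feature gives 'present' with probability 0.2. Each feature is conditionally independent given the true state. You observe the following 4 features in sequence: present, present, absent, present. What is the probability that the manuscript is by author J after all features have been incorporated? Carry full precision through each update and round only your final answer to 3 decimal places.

After 'present': normaliser = 0.3·0.2500 + 0.15·0.4000 + 0.2·0.3500; P(author J) ≈ 0.3659, P(author Q) ≈ 0.2927, P(author N) ≈ 0.3415
After 'present': normaliser = 0.3·0.3659 + 0.15·0.2927 + 0.2·0.3415; P(author J) ≈ 0.4945, P(author Q) ≈ 0.1978, P(author N) ≈ 0.3077
After 'absent': normaliser = 0.7·0.4945 + 0.85·0.1978 + 0.8·0.3077; P(author J) ≈ 0.4552, P(author Q) ≈ 0.2211, P(author N) ≈ 0.3237
After 'present': normaliser = 0.3·0.4552 + 0.15·0.2211 + 0.2·0.3237; P(author J) ≈ 0.5824, P(author Q) ≈ 0.1414, P(author N) ≈ 0.2761

0.582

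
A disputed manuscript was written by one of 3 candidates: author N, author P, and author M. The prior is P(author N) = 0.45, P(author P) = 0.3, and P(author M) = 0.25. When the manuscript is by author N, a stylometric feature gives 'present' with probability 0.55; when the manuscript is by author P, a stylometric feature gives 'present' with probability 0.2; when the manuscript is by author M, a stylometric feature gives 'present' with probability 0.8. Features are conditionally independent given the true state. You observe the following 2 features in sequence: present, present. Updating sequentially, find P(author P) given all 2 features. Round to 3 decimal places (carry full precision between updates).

After 'present': normaliser = 0.55·0.4500 + 0.2·0.3000 + 0.8·0.2500; P(author N) ≈ 0.4877, P(author P) ≈ 0.1182, P(author M) ≈ 0.3941
After 'present': normaliser = 0.55·0.4877 + 0.2·0.1182 + 0.8·0.3941; P(author N) ≈ 0.4418, P(author P) ≈ 0.0389, P(author M) ≈ 0.5193

0.039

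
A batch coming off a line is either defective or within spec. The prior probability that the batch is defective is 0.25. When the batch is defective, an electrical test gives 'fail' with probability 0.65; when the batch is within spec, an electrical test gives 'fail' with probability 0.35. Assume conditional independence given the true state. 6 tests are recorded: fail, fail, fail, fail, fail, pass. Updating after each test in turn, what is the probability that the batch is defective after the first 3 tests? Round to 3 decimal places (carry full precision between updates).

Each posterior becomes the prior for the next update.
After 'fail': P(defective) = 0.65·0.2500 / (0.65·0.2500 + 0.35·0.7500) ≈ 0.3824
After 'fail': P(defective) = 0.65·0.3824 / (0.65·0.3824 + 0.35·0.6176) ≈ 0.5348
After 'fail': P(defective) = 0.65·0.5348 / (0.65·0.5348 + 0.35·0.4652) ≈ 0.6810

0.681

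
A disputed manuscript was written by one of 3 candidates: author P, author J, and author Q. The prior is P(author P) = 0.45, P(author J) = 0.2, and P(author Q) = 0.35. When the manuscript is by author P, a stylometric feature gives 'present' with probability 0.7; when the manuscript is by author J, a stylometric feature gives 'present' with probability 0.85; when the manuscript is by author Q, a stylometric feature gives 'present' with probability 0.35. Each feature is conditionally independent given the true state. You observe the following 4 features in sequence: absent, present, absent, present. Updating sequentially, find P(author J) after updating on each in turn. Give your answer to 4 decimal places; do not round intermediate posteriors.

0.0789

After 'absent': normaliser = 0.3·0.4500 + 0.15·0.2000 + 0.65·0.3500; P(author P) ≈ 0.3439, P(author J) ≈ 0.0764, P(author Q) ≈ 0.5796
After 'present': normaliser = 0.7·0.3439 + 0.85·0.0764 + 0.35·0.5796; P(author P) ≈ 0.4734, P(author J) ≈ 0.1277, P(author Q) ≈ 0.3989
After 'absent': normaliser = 0.3·0.4734 + 0.15·0.1277 + 0.65·0.3989; P(author P) ≈ 0.3378, P(author J) ≈ 0.0456, P(author Q) ≈ 0.6167
After 'present': normaliser = 0.7·0.3378 + 0.85·0.0456 + 0.35·0.6167; P(author P) ≈ 0.4815, P(author J) ≈ 0.0789, P(author Q) ≈ 0.4396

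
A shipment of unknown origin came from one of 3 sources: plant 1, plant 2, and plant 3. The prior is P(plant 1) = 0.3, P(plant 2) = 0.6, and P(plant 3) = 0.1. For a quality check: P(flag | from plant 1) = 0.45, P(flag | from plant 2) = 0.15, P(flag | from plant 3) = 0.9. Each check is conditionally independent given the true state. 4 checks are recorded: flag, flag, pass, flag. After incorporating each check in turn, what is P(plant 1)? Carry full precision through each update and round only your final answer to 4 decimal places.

0.6253

After 'flag': normaliser = 0.45·0.3000 + 0.15·0.6000 + 0.9·0.1000; P(plant 1) ≈ 0.4286, P(plant 2) ≈ 0.2857, P(plant 3) ≈ 0.2857
After 'flag': normaliser = 0.45·0.4286 + 0.15·0.2857 + 0.9·0.2857; P(plant 1) ≈ 0.3913, P(plant 2) ≈ 0.0870, P(plant 3) ≈ 0.5217
After 'pass': normaliser = 0.55·0.3913 + 0.85·0.0870 + 0.1·0.5217; P(plant 1) ≈ 0.6306, P(plant 2) ≈ 0.2166, P(plant 3) ≈ 0.1529
After 'flag': normaliser = 0.45·0.6306 + 0.15·0.2166 + 0.9·0.1529; P(plant 1) ≈ 0.6253, P(plant 2) ≈ 0.0716, P(plant 3) ≈ 0.3032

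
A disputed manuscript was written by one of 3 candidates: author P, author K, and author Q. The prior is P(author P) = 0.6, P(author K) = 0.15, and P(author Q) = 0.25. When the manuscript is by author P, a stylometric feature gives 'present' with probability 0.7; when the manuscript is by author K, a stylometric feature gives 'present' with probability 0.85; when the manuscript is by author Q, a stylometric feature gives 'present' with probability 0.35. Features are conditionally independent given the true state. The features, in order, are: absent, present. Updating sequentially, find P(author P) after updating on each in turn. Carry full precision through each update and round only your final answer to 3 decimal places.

0.624

After 'absent': normaliser = 0.3·0.6000 + 0.15·0.1500 + 0.65·0.2500; P(author P) ≈ 0.4932, P(author K) ≈ 0.0616, P(author Q) ≈ 0.4452
After 'present': normaliser = 0.7·0.4932 + 0.85·0.0616 + 0.35·0.4452; P(author P) ≈ 0.6238, P(author K) ≈ 0.0947, P(author Q) ≈ 0.2816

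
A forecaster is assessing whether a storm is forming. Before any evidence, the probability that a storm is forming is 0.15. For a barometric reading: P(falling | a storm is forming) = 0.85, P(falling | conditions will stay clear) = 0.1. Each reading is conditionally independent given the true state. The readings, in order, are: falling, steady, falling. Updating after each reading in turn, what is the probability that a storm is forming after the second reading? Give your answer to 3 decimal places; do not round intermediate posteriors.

After 'falling': P(storm) = 0.85·0.1500 / (0.85·0.1500 + 0.1·0.8500) ≈ 0.6000
After 'steady': P(storm) = 0.15·0.6000 / (0.15·0.6000 + 0.9·0.4000) ≈ 0.2000

0.200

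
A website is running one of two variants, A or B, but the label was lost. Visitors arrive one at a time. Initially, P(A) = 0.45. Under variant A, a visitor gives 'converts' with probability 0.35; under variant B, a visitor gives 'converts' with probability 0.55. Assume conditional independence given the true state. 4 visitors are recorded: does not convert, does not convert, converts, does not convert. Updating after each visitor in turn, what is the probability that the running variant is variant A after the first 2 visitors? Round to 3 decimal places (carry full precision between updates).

0.631

After 'does not convert': P(A) = 0.65·0.4500 / (0.65·0.4500 + 0.45·0.5500) ≈ 0.5417
After 'does not convert': P(A) = 0.65·0.5417 / (0.65·0.5417 + 0.45·0.4583) ≈ 0.6306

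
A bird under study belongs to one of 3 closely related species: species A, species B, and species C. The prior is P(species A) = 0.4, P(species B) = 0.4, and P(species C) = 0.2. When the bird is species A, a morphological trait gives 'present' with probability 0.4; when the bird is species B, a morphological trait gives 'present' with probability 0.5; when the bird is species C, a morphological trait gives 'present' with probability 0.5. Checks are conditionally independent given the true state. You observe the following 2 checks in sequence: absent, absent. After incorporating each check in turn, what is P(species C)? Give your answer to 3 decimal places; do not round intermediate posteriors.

0.170

Each posterior becomes the prior for the next update.
After 'absent': normaliser = 0.6·0.4000 + 0.5·0.4000 + 0.5·0.2000; P(species A) ≈ 0.4444, P(species B) ≈ 0.3704, P(species C) ≈ 0.1852
After 'absent': normaliser = 0.6·0.4444 + 0.5·0.3704 + 0.5·0.1852; P(species A) ≈ 0.4898, P(species B) ≈ 0.3401, P(species C) ≈ 0.1701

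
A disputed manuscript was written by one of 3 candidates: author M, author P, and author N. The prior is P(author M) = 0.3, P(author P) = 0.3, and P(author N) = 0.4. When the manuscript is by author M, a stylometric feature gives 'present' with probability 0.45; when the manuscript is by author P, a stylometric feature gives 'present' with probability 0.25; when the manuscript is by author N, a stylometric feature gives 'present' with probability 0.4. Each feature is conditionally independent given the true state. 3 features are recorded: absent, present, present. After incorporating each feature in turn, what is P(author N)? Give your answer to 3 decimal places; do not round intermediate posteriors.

Apply Bayes' rule sequentially, carrying P(author N) forward.
After 'absent': normaliser = 0.55·0.3000 + 0.75·0.3000 + 0.6·0.4000; P(author M) ≈ 0.2619, P(author P) ≈ 0.3571, P(author N) ≈ 0.3810
After 'present': normaliser = 0.45·0.2619 + 0.25·0.3571 + 0.4·0.3810; P(author M) ≈ 0.3278, P(author P) ≈ 0.2483, P(author N) ≈ 0.4238
After 'present': normaliser = 0.45·0.3278 + 0.25·0.2483 + 0.4·0.4238; P(author M) ≈ 0.3891, P(author P) ≈ 0.1638, P(author N) ≈ 0.4472

0.447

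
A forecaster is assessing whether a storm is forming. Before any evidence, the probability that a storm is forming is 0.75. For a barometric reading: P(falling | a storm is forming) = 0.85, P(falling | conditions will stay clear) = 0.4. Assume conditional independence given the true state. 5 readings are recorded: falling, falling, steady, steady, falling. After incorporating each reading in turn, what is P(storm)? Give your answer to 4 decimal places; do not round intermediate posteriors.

0.6428

After 'falling': P(storm) = 0.85·0.7500 / (0.85·0.7500 + 0.4·0.2500) ≈ 0.8644
After 'falling': P(storm) = 0.85·0.8644 / (0.85·0.8644 + 0.4·0.1356) ≈ 0.9313
After 'steady': P(storm) = 0.15·0.9313 / (0.15·0.9313 + 0.6·0.0687) ≈ 0.7720
After 'steady': P(storm) = 0.15·0.7720 / (0.15·0.7720 + 0.6·0.2280) ≈ 0.4585
After 'falling': P(storm) = 0.85·0.4585 / (0.85·0.4585 + 0.4·0.5415) ≈ 0.6428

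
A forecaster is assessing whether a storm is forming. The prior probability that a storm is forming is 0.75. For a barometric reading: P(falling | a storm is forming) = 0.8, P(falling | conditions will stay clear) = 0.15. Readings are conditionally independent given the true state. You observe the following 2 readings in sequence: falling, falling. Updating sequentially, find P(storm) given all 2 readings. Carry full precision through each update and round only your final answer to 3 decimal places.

0.988

After 'falling': P(storm) = 0.8·0.7500 / (0.8·0.7500 + 0.15·0.2500) ≈ 0.9412
After 'falling': P(storm) = 0.8·0.9412 / (0.8·0.9412 + 0.15·0.0588) ≈ 0.9884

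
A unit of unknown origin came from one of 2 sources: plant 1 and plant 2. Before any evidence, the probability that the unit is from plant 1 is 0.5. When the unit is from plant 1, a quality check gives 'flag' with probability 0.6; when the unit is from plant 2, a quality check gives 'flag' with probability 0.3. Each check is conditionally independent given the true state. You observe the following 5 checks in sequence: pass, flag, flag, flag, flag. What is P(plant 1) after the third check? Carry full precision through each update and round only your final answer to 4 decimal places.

0.6957

After 'pass': P(plant 1) = 0.4·0.5000 / (0.4·0.5000 + 0.7·0.5000) ≈ 0.3636
After 'flag': P(plant 1) = 0.6·0.3636 / (0.6·0.3636 + 0.3·0.6364) ≈ 0.5333
After 'flag': P(plant 1) = 0.6·0.5333 / (0.6·0.5333 + 0.3·0.4667) ≈ 0.6957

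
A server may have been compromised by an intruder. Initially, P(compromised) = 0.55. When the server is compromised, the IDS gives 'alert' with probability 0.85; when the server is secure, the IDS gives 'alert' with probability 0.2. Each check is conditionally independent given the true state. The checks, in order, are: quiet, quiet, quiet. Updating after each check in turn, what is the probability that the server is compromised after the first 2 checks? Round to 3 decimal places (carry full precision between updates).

After 'quiet': P(compromised) = 0.15·0.5500 / (0.15·0.5500 + 0.8·0.4500) ≈ 0.1864
After 'quiet': P(compromised) = 0.15·0.1864 / (0.15·0.1864 + 0.8·0.8136) ≈ 0.0412

0.041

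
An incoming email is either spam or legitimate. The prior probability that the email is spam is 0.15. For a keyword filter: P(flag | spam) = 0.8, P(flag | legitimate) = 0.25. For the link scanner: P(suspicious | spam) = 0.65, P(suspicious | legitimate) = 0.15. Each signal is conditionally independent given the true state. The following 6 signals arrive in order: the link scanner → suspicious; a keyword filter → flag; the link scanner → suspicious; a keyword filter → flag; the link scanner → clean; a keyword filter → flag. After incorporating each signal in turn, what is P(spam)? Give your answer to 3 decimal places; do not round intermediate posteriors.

After the link scanner='suspicious': P(spam) = 0.65·0.1500 / (0.65·0.1500 + 0.15·0.8500) ≈ 0.4333
After a keyword filter='flag': P(spam) = 0.8·0.4333 / (0.8·0.4333 + 0.25·0.5667) ≈ 0.7099
After the link scanner='suspicious': P(spam) = 0.65·0.7099 / (0.65·0.7099 + 0.15·0.2901) ≈ 0.9138
After a keyword filter='flag': P(spam) = 0.8·0.9138 / (0.8·0.9138 + 0.25·0.0862) ≈ 0.9714
After the link scanner='clean': P(spam) = 0.35·0.9714 / (0.35·0.9714 + 0.85·0.0286) ≈ 0.9332
After a keyword filter='flag': P(spam) = 0.8·0.9332 / (0.8·0.9332 + 0.25·0.0668) ≈ 0.9781

0.978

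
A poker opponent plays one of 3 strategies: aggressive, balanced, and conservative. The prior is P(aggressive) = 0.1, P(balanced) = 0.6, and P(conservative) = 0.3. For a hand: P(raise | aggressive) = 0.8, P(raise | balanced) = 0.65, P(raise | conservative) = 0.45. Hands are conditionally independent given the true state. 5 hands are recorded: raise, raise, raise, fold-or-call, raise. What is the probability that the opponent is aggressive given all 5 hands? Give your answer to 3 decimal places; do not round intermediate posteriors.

After 'raise': normaliser = 0.8·0.1000 + 0.65·0.6000 + 0.45·0.3000; P(aggressive) ≈ 0.1322, P(balanced) ≈ 0.6446, P(conservative) ≈ 0.2231
After 'raise': normaliser = 0.8·0.1322 + 0.65·0.6446 + 0.45·0.2231; P(aggressive) ≈ 0.1692, P(balanced) ≈ 0.6702, P(conservative) ≈ 0.1606
After 'raise': normaliser = 0.8·0.1692 + 0.65·0.6702 + 0.45·0.1606; P(aggressive) ≈ 0.2104, P(balanced) ≈ 0.6772, P(conservative) ≈ 0.1124
After 'fold-or-call': normaliser = 0.2·0.2104 + 0.35·0.6772 + 0.55·0.1124; P(aggressive) ≈ 0.1235, P(balanced) ≈ 0.6953, P(conservative) ≈ 0.1813
After 'raise': normaliser = 0.8·0.1235 + 0.65·0.6953 + 0.45·0.1813; P(aggressive) ≈ 0.1562, P(balanced) ≈ 0.7148, P(conservative) ≈ 0.1290

0.156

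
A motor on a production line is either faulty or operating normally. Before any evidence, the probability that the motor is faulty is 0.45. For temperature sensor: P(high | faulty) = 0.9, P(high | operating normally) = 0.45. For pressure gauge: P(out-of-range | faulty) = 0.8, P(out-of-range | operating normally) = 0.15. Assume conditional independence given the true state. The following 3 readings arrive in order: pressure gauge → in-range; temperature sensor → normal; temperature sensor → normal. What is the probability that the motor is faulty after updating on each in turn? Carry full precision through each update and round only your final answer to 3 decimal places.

After pressure gauge='in-range': P(faulty) = 0.2·0.4500 / (0.2·0.4500 + 0.85·0.5500) ≈ 0.1614
After temperature sensor='normal': P(faulty) = 0.1·0.1614 / (0.1·0.1614 + 0.55·0.8386) ≈ 0.0338
After temperature sensor='normal': P(faulty) = 0.1·0.0338 / (0.1·0.0338 + 0.55·0.9662) ≈ 0.0063

0.006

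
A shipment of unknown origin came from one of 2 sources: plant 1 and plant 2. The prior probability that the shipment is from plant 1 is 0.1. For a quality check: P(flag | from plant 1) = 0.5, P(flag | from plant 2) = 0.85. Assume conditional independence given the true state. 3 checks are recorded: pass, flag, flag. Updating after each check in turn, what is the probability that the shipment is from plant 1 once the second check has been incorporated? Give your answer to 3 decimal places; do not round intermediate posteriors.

0.179

Apply Bayes' rule sequentially, carrying P(plant 1) forward.
After 'pass': P(plant 1) = 0.5·0.1000 / (0.5·0.1000 + 0.15·0.9000) ≈ 0.2703
After 'flag': P(plant 1) = 0.5·0.2703 / (0.5·0.2703 + 0.85·0.7297) ≈ 0.1789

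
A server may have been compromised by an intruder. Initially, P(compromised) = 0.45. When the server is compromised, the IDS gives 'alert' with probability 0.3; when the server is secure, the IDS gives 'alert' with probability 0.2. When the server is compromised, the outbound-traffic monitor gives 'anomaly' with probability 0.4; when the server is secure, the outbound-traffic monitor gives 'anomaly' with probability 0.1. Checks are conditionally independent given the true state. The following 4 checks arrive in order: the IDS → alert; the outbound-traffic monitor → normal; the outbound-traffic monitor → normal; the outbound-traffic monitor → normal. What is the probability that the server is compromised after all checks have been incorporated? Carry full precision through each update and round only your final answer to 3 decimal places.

After the IDS='alert': P(compromised) = 0.3·0.4500 / (0.3·0.4500 + 0.2·0.5500) ≈ 0.5510
After the outbound-traffic monitor='normal': P(compromised) = 0.6·0.5510 / (0.6·0.5510 + 0.9·0.4490) ≈ 0.4500
After the outbound-traffic monitor='normal': P(compromised) = 0.6·0.4500 / (0.6·0.4500 + 0.9·0.5500) ≈ 0.3529
After the outbound-traffic monitor='normal': P(compromised) = 0.6·0.3529 / (0.6·0.3529 + 0.9·0.6471) ≈ 0.2667

0.267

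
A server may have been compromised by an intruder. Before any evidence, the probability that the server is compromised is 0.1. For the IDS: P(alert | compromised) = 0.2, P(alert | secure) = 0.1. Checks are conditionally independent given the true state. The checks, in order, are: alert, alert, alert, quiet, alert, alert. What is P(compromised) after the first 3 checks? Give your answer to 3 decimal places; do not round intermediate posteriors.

After 'alert': P(compromised) = 0.2·0.1000 / (0.2·0.1000 + 0.1·0.9000) ≈ 0.1818
After 'alert': P(compromised) = 0.2·0.1818 / (0.2·0.1818 + 0.1·0.8182) ≈ 0.3077
After 'alert': P(compromised) = 0.2·0.3077 / (0.2·0.3077 + 0.1·0.6923) ≈ 0.4706

0.471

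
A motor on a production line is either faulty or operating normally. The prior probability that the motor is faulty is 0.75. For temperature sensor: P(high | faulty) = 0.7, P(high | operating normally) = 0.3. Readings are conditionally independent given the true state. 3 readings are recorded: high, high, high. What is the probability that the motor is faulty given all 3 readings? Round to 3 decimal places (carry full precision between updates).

0.974

After 'high': P(faulty) = 0.7·0.7500 / (0.7·0.7500 + 0.3·0.2500) ≈ 0.8750
After 'high': P(faulty) = 0.7·0.8750 / (0.7·0.8750 + 0.3·0.1250) ≈ 0.9423
After 'high': P(faulty) = 0.7·0.9423 / (0.7·0.9423 + 0.3·0.0577) ≈ 0.9744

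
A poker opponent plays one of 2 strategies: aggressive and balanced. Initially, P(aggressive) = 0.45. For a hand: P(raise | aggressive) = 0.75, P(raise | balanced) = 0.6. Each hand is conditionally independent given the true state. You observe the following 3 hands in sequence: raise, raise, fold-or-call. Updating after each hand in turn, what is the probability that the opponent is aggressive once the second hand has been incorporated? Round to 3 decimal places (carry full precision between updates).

After 'raise': P(aggressive) = 0.75·0.4500 / (0.75·0.4500 + 0.6·0.5500) ≈ 0.5056
After 'raise': P(aggressive) = 0.75·0.5056 / (0.75·0.5056 + 0.6·0.4944) ≈ 0.5611

0.561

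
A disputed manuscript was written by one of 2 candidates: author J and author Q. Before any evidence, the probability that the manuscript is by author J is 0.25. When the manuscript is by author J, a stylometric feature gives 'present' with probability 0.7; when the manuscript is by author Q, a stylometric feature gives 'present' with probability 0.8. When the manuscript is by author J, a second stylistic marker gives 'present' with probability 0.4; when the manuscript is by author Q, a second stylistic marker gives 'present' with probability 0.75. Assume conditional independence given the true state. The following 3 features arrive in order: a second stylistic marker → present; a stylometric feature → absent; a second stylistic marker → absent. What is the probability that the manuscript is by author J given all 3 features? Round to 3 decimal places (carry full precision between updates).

Each posterior becomes the prior for the next update.
After a second stylistic marker='present': P(author J) = 0.4·0.2500 / (0.4·0.2500 + 0.75·0.7500) ≈ 0.1509
After a stylometric feature='absent': P(author J) = 0.3·0.1509 / (0.3·0.1509 + 0.2·0.8491) ≈ 0.2105
After a second stylistic marker='absent': P(author J) = 0.6·0.2105 / (0.6·0.2105 + 0.25·0.7895) ≈ 0.3902

0.390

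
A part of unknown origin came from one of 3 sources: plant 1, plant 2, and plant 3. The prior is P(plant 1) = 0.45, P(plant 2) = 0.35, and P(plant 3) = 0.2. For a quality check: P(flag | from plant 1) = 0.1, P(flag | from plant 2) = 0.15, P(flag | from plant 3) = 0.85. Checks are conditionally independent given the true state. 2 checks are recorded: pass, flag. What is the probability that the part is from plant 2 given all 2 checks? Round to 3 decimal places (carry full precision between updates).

Apply Bayes' rule sequentially, carrying P(plant 2) forward.
After 'pass': normaliser = 0.9·0.4500 + 0.85·0.3500 + 0.15·0.2000; P(plant 1) ≈ 0.5529, P(plant 2) ≈ 0.4061, P(plant 3) ≈ 0.0410
After 'flag': normaliser = 0.1·0.5529 + 0.15·0.4061 + 0.85·0.0410; P(plant 1) ≈ 0.3661, P(plant 2) ≈ 0.4034, P(plant 3) ≈ 0.2305

0.403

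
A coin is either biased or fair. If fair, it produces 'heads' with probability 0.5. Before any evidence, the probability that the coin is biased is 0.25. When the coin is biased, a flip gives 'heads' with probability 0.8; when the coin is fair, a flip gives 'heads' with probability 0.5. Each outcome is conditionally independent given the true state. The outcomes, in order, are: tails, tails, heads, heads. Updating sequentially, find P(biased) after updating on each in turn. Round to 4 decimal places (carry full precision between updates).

After 'tails': P(biased) = 0.2·0.2500 / (0.2·0.2500 + 0.5·0.7500) ≈ 0.1176
After 'tails': P(biased) = 0.2·0.1176 / (0.2·0.1176 + 0.5·0.8824) ≈ 0.0506
After 'heads': P(biased) = 0.8·0.0506 / (0.8·0.0506 + 0.5·0.9494) ≈ 0.0786
After 'heads': P(biased) = 0.8·0.0786 / (0.8·0.0786 + 0.5·0.9214) ≈ 0.1201

0.1201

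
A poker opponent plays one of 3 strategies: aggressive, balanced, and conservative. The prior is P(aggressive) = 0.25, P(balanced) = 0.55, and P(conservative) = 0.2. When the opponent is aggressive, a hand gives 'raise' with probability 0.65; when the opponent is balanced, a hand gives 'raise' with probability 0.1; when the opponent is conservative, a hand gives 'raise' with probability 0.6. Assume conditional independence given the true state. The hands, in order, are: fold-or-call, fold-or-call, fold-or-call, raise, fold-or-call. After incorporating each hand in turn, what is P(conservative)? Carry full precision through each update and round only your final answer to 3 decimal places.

0.074

After 'fold-or-call': normaliser = 0.35·0.2500 + 0.9·0.5500 + 0.4·0.2000; P(aggressive) ≈ 0.1321, P(balanced) ≈ 0.7472, P(conservative) ≈ 0.1208
After 'fold-or-call': normaliser = 0.35·0.1321 + 0.9·0.7472 + 0.4·0.1208; P(aggressive) ≈ 0.0603, P(balanced) ≈ 0.8768, P(conservative) ≈ 0.0630
After 'fold-or-call': normaliser = 0.35·0.0603 + 0.9·0.8768 + 0.4·0.0630; P(aggressive) ≈ 0.0253, P(balanced) ≈ 0.9446, P(conservative) ≈ 0.0302
After 'raise': normaliser = 0.65·0.0253 + 0.1·0.9446 + 0.6·0.0302; P(aggressive) ≈ 0.1273, P(balanced) ≈ 0.7324, P(conservative) ≈ 0.1403
After 'fold-or-call': normaliser = 0.35·0.1273 + 0.9·0.7324 + 0.4·0.1403; P(aggressive) ≈ 0.0586, P(balanced) ≈ 0.8675, P(conservative) ≈ 0.0739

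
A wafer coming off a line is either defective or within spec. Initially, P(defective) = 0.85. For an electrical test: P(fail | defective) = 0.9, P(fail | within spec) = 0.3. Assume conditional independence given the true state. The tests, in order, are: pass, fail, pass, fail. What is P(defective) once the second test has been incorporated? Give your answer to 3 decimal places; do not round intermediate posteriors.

Each posterior becomes the prior for the next update.
After 'pass': P(defective) = 0.1·0.8500 / (0.1·0.8500 + 0.7·0.1500) ≈ 0.4474
After 'fail': P(defective) = 0.9·0.4474 / (0.9·0.4474 + 0.3·0.5526) ≈ 0.7083

0.708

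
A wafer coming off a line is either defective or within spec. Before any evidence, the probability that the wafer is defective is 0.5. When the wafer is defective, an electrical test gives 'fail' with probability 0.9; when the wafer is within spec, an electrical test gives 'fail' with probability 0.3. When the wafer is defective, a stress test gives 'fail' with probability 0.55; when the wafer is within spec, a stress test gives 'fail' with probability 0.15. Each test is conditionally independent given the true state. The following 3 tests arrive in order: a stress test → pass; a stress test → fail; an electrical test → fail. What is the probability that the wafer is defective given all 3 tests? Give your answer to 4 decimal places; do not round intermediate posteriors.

0.8534

After a stress test='pass': P(defective) = 0.45·0.5000 / (0.45·0.5000 + 0.85·0.5000) ≈ 0.3462
After a stress test='fail': P(defective) = 0.55·0.3462 / (0.55·0.3462 + 0.15·0.6538) ≈ 0.6600
After an electrical test='fail': P(defective) = 0.9·0.6600 / (0.9·0.6600 + 0.3·0.3400) ≈ 0.8534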